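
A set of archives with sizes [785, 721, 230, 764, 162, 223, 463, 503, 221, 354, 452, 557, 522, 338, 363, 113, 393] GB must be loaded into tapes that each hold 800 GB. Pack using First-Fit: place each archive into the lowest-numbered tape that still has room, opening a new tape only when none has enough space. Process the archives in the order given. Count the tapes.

785 GB → tape 1 (remaining 15 GB)
721 GB → tape 2 (remaining 79 GB)
230 GB → tape 3 (remaining 570 GB)
764 GB → tape 4 (remaining 36 GB)
162 GB → tape 3 (remaining 408 GB)
223 GB → tape 3 (remaining 185 GB)
463 GB → tape 5 (remaining 337 GB)
503 GB → tape 6 (remaining 297 GB)
221 GB → tape 5 (remaining 116 GB)
354 GB → tape 7 (remaining 446 GB)
452 GB → tape 8 (remaining 348 GB)
557 GB → tape 9 (remaining 243 GB)
522 GB → tape 10 (remaining 278 GB)
338 GB → tape 7 (remaining 108 GB)
363 GB → tape 11 (remaining 437 GB)
113 GB → tape 3 (remaining 72 GB)
393 GB → tape 11 (remaining 44 GB)

11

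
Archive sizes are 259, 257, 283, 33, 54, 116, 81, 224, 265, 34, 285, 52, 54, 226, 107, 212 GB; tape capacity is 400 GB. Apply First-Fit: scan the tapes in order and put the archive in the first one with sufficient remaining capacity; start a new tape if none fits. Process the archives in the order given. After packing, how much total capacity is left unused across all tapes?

259 GB → tape 1 (remaining 141 GB)
257 GB → tape 2 (remaining 143 GB)
283 GB → tape 3 (remaining 117 GB)
33 GB → tape 1 (remaining 108 GB)
54 GB → tape 1 (remaining 54 GB)
116 GB → tape 2 (remaining 27 GB)
81 GB → tape 3 (remaining 36 GB)
224 GB → tape 4 (remaining 176 GB)
265 GB → tape 5 (remaining 135 GB)
34 GB → tape 1 (remaining 20 GB)
285 GB → tape 6 (remaining 115 GB)
52 GB → tape 4 (remaining 124 GB)
54 GB → tape 4 (remaining 70 GB)
226 GB → tape 7 (remaining 174 GB)
107 GB → tape 5 (remaining 28 GB)
212 GB → tape 8 (remaining 188 GB)
8 tapes × 400 GB = 3200 GB; used 2542 GB; unused 658 GB.

658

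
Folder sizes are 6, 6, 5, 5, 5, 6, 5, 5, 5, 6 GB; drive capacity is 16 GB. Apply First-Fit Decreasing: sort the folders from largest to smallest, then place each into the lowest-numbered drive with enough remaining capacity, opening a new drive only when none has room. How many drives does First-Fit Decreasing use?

4

Sorted descending: 6, 6, 6, 6, 5, 5, 5, 5, 5, 5.
drive 1: place 6 GB, 10 GB left
drive 1: place 6 GB, 4 GB left
drive 2: place 6 GB, 10 GB left
drive 2: place 6 GB, 4 GB left
drive 3: place 5 GB, 11 GB left
drive 3: place 5 GB, 6 GB left
drive 3: place 5 GB, 1 GB left
drive 4: place 5 GB, 11 GB left
drive 4: place 5 GB, 6 GB left
drive 4: place 5 GB, 1 GB left
Final drives: [6,6] [6,6] [5,5,5] [5,5,5].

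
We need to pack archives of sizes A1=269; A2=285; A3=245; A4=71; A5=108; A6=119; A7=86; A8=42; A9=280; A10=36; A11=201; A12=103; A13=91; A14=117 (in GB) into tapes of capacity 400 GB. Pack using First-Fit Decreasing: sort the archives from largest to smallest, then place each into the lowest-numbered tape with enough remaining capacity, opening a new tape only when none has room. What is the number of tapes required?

Sorted descending: 285, 280, 269, 245, 201, 119, 117, 108, 103, 91, 86, 71, 42, 36.
285 GB → tape 1 (remaining 115 GB)
280 GB → tape 2 (remaining 120 GB)
269 GB → tape 3 (remaining 131 GB)
245 GB → tape 4 (remaining 155 GB)
201 GB → tape 5 (remaining 199 GB)
119 GB → tape 2 (remaining 1 GB)
117 GB → tape 3 (remaining 14 GB)
108 GB → tape 1 (remaining 7 GB)
103 GB → tape 4 (remaining 52 GB)
91 GB → tape 5 (remaining 108 GB)
86 GB → tape 5 (remaining 22 GB)
71 GB → tape 6 (remaining 329 GB)
42 GB → tape 4 (remaining 10 GB)
36 GB → tape 6 (remaining 293 GB)

6 tapes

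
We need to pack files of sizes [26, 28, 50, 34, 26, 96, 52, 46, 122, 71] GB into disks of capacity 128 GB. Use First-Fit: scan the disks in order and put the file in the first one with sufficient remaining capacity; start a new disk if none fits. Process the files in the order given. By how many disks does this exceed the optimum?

First-Fit: [26,28,50] [34,26,52] [96] [46,71] [122] → 5 disks.
Total size 551 GB; any packing needs at least ⌈551/128⌉ = 5 disks.
So 5 is already optimal.

0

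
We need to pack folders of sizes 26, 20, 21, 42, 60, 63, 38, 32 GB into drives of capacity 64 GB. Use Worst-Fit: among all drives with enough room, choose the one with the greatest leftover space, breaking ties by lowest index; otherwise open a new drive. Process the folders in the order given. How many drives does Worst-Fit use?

Put 26 GB in drive 1; 38 GB remain.
Put 20 GB in drive 1; 18 GB remain.
Put 21 GB in drive 2; 43 GB remain.
Put 42 GB in drive 2; 1 GB remain.
Put 60 GB in drive 3; 4 GB remain.
Put 63 GB in drive 4; 1 GB remain.
Put 38 GB in drive 5; 26 GB remain.
Put 32 GB in drive 6; 32 GB remain.
Final drives: [26,20] [21,42] [60] [63] [38] [32].

6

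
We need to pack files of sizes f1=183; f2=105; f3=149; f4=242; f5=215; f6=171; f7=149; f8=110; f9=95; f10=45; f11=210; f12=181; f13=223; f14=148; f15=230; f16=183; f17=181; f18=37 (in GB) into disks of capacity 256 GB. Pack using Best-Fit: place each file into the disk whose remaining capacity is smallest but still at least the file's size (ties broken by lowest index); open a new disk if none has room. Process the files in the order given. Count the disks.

14

disk 1: place f1 (183 GB), 73 GB left
disk 2: place f2 (105 GB), 151 GB left
disk 2: place f3 (149 GB), 2 GB left
disk 3: place f4 (242 GB), 14 GB left
disk 4: place f5 (215 GB), 41 GB left
disk 5: place f6 (171 GB), 85 GB left
disk 6: place f7 (149 GB), 107 GB left
disk 7: place f8 (110 GB), 146 GB left
disk 6: place f9 (95 GB), 12 GB left
disk 1: place f10 (45 GB), 28 GB left
disk 8: place f11 (210 GB), 46 GB left
disk 9: place f12 (181 GB), 75 GB left
disk 10: place f13 (223 GB), 33 GB left
disk 11: place f14 (148 GB), 108 GB left
disk 12: place f15 (230 GB), 26 GB left
disk 13: place f16 (183 GB), 73 GB left
disk 14: place f17 (181 GB), 75 GB left
disk 4: place f18 (37 GB), 4 GB left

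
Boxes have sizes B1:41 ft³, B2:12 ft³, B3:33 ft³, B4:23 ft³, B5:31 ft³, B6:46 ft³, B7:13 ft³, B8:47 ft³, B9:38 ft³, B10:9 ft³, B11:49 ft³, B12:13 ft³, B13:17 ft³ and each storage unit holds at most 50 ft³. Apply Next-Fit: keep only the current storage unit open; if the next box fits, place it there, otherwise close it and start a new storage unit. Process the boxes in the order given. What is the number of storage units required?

10 storage units

Put B1 (41 ft³) in storage unit 1; 9 ft³ remain.
Put B2 (12 ft³) in storage unit 2; 38 ft³ remain.
Put B3 (33 ft³) in storage unit 2; 5 ft³ remain.
Put B4 (23 ft³) in storage unit 3; 27 ft³ remain.
Put B5 (31 ft³) in storage unit 4; 19 ft³ remain.
Put B6 (46 ft³) in storage unit 5; 4 ft³ remain.
Put B7 (13 ft³) in storage unit 6; 37 ft³ remain.
Put B8 (47 ft³) in storage unit 7; 3 ft³ remain.
Put B9 (38 ft³) in storage unit 8; 12 ft³ remain.
Put B10 (9 ft³) in storage unit 8; 3 ft³ remain.
Put B11 (49 ft³) in storage unit 9; 1 ft³ remain.
Put B12 (13 ft³) in storage unit 10; 37 ft³ remain.
Put B13 (17 ft³) in storage unit 10; 20 ft³ remain.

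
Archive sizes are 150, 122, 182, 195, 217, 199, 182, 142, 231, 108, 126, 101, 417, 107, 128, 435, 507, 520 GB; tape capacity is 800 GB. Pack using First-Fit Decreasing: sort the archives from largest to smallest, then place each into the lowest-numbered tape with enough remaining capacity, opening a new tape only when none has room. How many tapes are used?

6 tapes

Sorted descending: 520, 507, 435, 417, 231, 217, 199, 195, 182, 182, 150, 142, 128, 126, 122, 108, 107, 101.
Put 520 GB in tape 1; 280 GB remain.
Put 507 GB in tape 2; 293 GB remain.
Put 435 GB in tape 3; 365 GB remain.
Put 417 GB in tape 4; 383 GB remain.
Put 231 GB in tape 1; 49 GB remain.
Put 217 GB in tape 2; 76 GB remain.
Put 199 GB in tape 3; 166 GB remain.
Put 195 GB in tape 4; 188 GB remain.
Put 182 GB in tape 4; 6 GB remain.
Put 182 GB in tape 5; 618 GB remain.
Put 150 GB in tape 3; 16 GB remain.
Put 142 GB in tape 5; 476 GB remain.
Put 128 GB in tape 5; 348 GB remain.
Put 126 GB in tape 5; 222 GB remain.
Put 122 GB in tape 5; 100 GB remain.
Put 108 GB in tape 6; 692 GB remain.
Put 107 GB in tape 6; 585 GB remain.
Put 101 GB in tape 6; 484 GB remain.
Final tapes: [520,231] [507,217] [435,199,150] [417,195,182] [182,142,128,126,122] [108,107,101].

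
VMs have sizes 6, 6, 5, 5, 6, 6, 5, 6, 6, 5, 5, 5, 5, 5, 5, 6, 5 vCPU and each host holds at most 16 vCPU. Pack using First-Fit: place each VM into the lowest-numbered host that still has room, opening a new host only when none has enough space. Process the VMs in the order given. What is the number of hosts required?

host 1: place 6 vCPU, 10 vCPU left
host 1: place 6 vCPU, 4 vCPU left
host 2: place 5 vCPU, 11 vCPU left
host 2: place 5 vCPU, 6 vCPU left
host 2: place 6 vCPU, 0 vCPU left
host 3: place 6 vCPU, 10 vCPU left
host 3: place 5 vCPU, 5 vCPU left
host 4: place 6 vCPU, 10 vCPU left
host 4: place 6 vCPU, 4 vCPU left
host 3: place 5 vCPU, 0 vCPU left
host 5: place 5 vCPU, 11 vCPU left
host 5: place 5 vCPU, 6 vCPU left
host 5: place 5 vCPU, 1 vCPU left
host 6: place 5 vCPU, 11 vCPU left
host 6: place 5 vCPU, 6 vCPU left
host 6: place 6 vCPU, 0 vCPU left
host 7: place 5 vCPU, 11 vCPU left

7 hosts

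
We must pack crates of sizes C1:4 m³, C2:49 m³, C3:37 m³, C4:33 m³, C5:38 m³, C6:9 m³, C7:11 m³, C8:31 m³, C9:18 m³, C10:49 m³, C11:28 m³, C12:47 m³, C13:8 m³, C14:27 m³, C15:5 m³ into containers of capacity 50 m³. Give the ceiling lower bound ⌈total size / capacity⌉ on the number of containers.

Total size = 4 + 49 + 37 + 33 + 38 + 9 + 11 + 31 + 18 + 49 + 28 + 47 + 8 + 27 + 5 = 394 m³.
⌈394 / 50⌉ = 8.

8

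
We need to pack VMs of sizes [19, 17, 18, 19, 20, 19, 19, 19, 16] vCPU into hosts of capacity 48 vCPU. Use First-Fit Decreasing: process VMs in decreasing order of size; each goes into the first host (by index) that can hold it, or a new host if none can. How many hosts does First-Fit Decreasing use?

5

Sorted descending: 20, 19, 19, 19, 19, 19, 18, 17, 16.
host 1: place 20 vCPU, 28 vCPU left
host 1: place 19 vCPU, 9 vCPU left
host 2: place 19 vCPU, 29 vCPU left
host 2: place 19 vCPU, 10 vCPU left
host 3: place 19 vCPU, 29 vCPU left
host 3: place 19 vCPU, 10 vCPU left
host 4: place 18 vCPU, 30 vCPU left
host 4: place 17 vCPU, 13 vCPU left
host 5: place 16 vCPU, 32 vCPU left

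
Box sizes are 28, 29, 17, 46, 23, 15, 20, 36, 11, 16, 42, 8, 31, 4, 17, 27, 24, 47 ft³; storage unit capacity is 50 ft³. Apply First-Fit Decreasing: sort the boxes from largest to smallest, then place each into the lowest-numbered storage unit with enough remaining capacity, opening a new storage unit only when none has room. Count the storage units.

10 storage units

Sorted descending: 47, 46, 42, 36, 31, 29, 28, 27, 24, 23, 20, 17, 17, 16, 15, 11, 8, 4.
47 ft³ → storage unit 1 (remaining 3 ft³)
46 ft³ → storage unit 2 (remaining 4 ft³)
42 ft³ → storage unit 3 (remaining 8 ft³)
36 ft³ → storage unit 4 (remaining 14 ft³)
31 ft³ → storage unit 5 (remaining 19 ft³)
29 ft³ → storage unit 6 (remaining 21 ft³)
28 ft³ → storage unit 7 (remaining 22 ft³)
27 ft³ → storage unit 8 (remaining 23 ft³)
24 ft³ → storage unit 9 (remaining 26 ft³)
23 ft³ → storage unit 8 (remaining 0 ft³)
20 ft³ → storage unit 6 (remaining 1 ft³)
17 ft³ → storage unit 5 (remaining 2 ft³)
17 ft³ → storage unit 7 (remaining 5 ft³)
16 ft³ → storage unit 9 (remaining 10 ft³)
15 ft³ → storage unit 10 (remaining 35 ft³)
11 ft³ → storage unit 4 (remaining 3 ft³)
8 ft³ → storage unit 3 (remaining 0 ft³)
4 ft³ → storage unit 2 (remaining 0 ft³)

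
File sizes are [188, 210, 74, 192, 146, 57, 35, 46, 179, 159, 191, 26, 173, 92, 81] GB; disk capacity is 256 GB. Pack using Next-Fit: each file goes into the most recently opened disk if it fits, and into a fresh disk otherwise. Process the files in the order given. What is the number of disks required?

10 disks

Put 188 GB in disk 1; 68 GB remain.
Put 210 GB in disk 2; 46 GB remain.
Put 74 GB in disk 3; 182 GB remain.
Put 192 GB in disk 4; 64 GB remain.
Put 146 GB in disk 5; 110 GB remain.
Put 57 GB in disk 5; 53 GB remain.
Put 35 GB in disk 5; 18 GB remain.
Put 46 GB in disk 6; 210 GB remain.
Put 179 GB in disk 6; 31 GB remain.
Put 159 GB in disk 7; 97 GB remain.
Put 191 GB in disk 8; 65 GB remain.
Put 26 GB in disk 8; 39 GB remain.
Put 173 GB in disk 9; 83 GB remain.
Put 92 GB in disk 10; 164 GB remain.
Put 81 GB in disk 10; 83 GB remain.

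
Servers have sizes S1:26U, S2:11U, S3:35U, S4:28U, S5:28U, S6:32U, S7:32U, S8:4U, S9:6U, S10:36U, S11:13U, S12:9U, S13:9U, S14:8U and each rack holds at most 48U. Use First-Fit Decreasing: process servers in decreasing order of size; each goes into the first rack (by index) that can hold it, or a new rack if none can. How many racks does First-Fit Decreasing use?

Sorted descending: 36, 35, 32, 32, 28, 28, 26, 13, 11, 9, 9, 8, 6, 4.
36U → rack 1 (remaining 12U)
35U → rack 2 (remaining 13U)
32U → rack 3 (remaining 16U)
32U → rack 4 (remaining 16U)
28U → rack 5 (remaining 20U)
28U → rack 6 (remaining 20U)
26U → rack 7 (remaining 22U)
13U → rack 2 (remaining 0U)
11U → rack 1 (remaining 1U)
9U → rack 3 (remaining 7U)
9U → rack 4 (remaining 7U)
8U → rack 5 (remaining 12U)
6U → rack 3 (remaining 1U)
4U → rack 4 (remaining 3U)

7 racks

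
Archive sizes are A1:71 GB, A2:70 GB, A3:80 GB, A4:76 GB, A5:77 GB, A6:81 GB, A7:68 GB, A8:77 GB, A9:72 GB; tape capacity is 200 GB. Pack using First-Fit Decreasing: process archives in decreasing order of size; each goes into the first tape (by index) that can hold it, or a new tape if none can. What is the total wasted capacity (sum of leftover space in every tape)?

328

Sorted descending: 81, 80, 77, 77, 76, 72, 71, 70, 68.
tape 1: place 81 GB, 119 GB left
tape 1: place 80 GB, 39 GB left
tape 2: place 77 GB, 123 GB left
tape 2: place 77 GB, 46 GB left
tape 3: place 76 GB, 124 GB left
tape 3: place 72 GB, 52 GB left
tape 4: place 71 GB, 129 GB left
tape 4: place 70 GB, 59 GB left
tape 5: place 68 GB, 132 GB left
5 tapes × 200 GB = 1000 GB; used 672 GB; unused 328 GB.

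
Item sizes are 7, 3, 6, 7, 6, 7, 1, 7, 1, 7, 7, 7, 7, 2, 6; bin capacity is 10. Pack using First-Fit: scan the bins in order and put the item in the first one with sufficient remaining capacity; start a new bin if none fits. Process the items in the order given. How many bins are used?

11

bin 1: place 7, 3 left
bin 1: place 3, 0 left
bin 2: place 6, 4 left
bin 3: place 7, 3 left
bin 4: place 6, 4 left
bin 5: place 7, 3 left
bin 2: place 1, 3 left
bin 6: place 7, 3 left
bin 2: place 1, 2 left
bin 7: place 7, 3 left
bin 8: place 7, 3 left
bin 9: place 7, 3 left
bin 10: place 7, 3 left
bin 2: place 2, 0 left
bin 11: place 6, 4 left
Final bins: [7,3] [6,1,1,2] [7] [6] [7] [7] [7] [7] [7] [7] [6].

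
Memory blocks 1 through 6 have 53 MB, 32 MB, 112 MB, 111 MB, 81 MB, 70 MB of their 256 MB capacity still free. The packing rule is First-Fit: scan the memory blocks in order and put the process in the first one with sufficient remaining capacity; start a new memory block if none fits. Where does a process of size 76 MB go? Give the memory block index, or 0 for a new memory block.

3

Memory blocks with room: memory block 3 (112 MB), memory block 4 (111 MB), memory block 5 (81 MB).
The first with room is memory block 3.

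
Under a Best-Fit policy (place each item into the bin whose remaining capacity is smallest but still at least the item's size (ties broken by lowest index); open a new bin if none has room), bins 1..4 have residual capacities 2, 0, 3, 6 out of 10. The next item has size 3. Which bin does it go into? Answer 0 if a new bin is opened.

3

Bins with room: bin 3 (3), bin 4 (6).
Tightest fit is bin 3 with 3 free.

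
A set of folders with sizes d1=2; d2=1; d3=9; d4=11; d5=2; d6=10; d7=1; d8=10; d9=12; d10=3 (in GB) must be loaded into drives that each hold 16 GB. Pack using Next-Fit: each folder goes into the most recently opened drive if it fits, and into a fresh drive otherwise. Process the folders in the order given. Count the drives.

drive 1: place d1 (2 GB), 14 GB left
drive 1: place d2 (1 GB), 13 GB left
drive 1: place d3 (9 GB), 4 GB left
drive 2: place d4 (11 GB), 5 GB left
drive 2: place d5 (2 GB), 3 GB left
drive 3: place d6 (10 GB), 6 GB left
drive 3: place d7 (1 GB), 5 GB left
drive 4: place d8 (10 GB), 6 GB left
drive 5: place d9 (12 GB), 4 GB left
drive 5: place d10 (3 GB), 1 GB left
Final drives: [2,1,9] [11,2] [10,1] [10] [12,3].

5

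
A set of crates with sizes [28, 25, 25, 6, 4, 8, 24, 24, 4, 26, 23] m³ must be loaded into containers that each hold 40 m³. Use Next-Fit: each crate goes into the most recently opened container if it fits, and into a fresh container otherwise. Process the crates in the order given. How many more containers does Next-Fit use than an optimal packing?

Next-Fit: [28] [25] [25,6,4] [8,24] [24,4] [26] [23] → 7 containers.
7 crates exceed 20 m³ (half the capacity), and no two of those can share a container, so at least 7 containers are needed.
So 7 is already optimal.

0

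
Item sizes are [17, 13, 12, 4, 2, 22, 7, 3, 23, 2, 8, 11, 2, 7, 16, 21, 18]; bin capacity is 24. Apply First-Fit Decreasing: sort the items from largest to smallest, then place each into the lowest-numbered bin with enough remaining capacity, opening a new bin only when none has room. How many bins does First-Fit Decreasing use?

8 bins

Sorted descending: 23, 22, 21, 18, 17, 16, 13, 12, 11, 8, 7, 7, 4, 3, 2, 2, 2.
bin 1: place 23, 1 left
bin 2: place 22, 2 left
bin 3: place 21, 3 left
bin 4: place 18, 6 left
bin 5: place 17, 7 left
bin 6: place 16, 8 left
bin 7: place 13, 11 left
bin 8: place 12, 12 left
bin 7: place 11, 0 left
bin 6: place 8, 0 left
bin 5: place 7, 0 left
bin 8: place 7, 5 left
bin 4: place 4, 2 left
bin 3: place 3, 0 left
bin 2: place 2, 0 left
bin 4: place 2, 0 left
bin 8: place 2, 3 left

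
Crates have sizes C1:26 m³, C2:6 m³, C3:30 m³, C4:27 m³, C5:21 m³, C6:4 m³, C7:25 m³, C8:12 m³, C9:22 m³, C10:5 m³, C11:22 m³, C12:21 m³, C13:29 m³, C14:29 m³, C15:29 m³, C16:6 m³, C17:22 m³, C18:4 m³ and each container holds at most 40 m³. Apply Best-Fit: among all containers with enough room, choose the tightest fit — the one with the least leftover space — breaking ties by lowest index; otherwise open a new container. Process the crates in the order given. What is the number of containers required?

container 1: place C1 (26 m³), 14 m³ left
container 1: place C2 (6 m³), 8 m³ left
container 2: place C3 (30 m³), 10 m³ left
container 3: place C4 (27 m³), 13 m³ left
container 4: place C5 (21 m³), 19 m³ left
container 1: place C6 (4 m³), 4 m³ left
container 5: place C7 (25 m³), 15 m³ left
container 3: place C8 (12 m³), 1 m³ left
container 6: place C9 (22 m³), 18 m³ left
container 2: place C10 (5 m³), 5 m³ left
container 7: place C11 (22 m³), 18 m³ left
container 8: place C12 (21 m³), 19 m³ left
container 9: place C13 (29 m³), 11 m³ left
container 10: place C14 (29 m³), 11 m³ left
container 11: place C15 (29 m³), 11 m³ left
container 9: place C16 (6 m³), 5 m³ left
container 12: place C17 (22 m³), 18 m³ left
container 1: place C18 (4 m³), 0 m³ left

12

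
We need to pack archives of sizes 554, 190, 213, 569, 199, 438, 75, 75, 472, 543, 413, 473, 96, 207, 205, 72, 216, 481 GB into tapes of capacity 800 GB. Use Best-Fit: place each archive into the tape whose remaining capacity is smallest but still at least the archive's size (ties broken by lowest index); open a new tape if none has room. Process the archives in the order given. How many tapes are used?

Put 554 GB in tape 1; 246 GB remain.
Put 190 GB in tape 1; 56 GB remain.
Put 213 GB in tape 2; 587 GB remain.
Put 569 GB in tape 2; 18 GB remain.
Put 199 GB in tape 3; 601 GB remain.
Put 438 GB in tape 3; 163 GB remain.
Put 75 GB in tape 3; 88 GB remain.
Put 75 GB in tape 3; 13 GB remain.
Put 472 GB in tape 4; 328 GB remain.
Put 543 GB in tape 5; 257 GB remain.
Put 413 GB in tape 6; 387 GB remain.
Put 473 GB in tape 7; 327 GB remain.
Put 96 GB in tape 5; 161 GB remain.
Put 207 GB in tape 7; 120 GB remain.
Put 205 GB in tape 4; 123 GB remain.
Put 72 GB in tape 7; 48 GB remain.
Put 216 GB in tape 6; 171 GB remain.
Put 481 GB in tape 8; 319 GB remain.

8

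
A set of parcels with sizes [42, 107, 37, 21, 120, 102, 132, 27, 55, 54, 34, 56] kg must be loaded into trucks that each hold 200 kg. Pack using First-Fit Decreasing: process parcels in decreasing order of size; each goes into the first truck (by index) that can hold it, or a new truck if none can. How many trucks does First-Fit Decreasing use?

5 trucks

Sorted descending: 132, 120, 107, 102, 56, 55, 54, 42, 37, 34, 27, 21.
truck 1: place 132 kg, 68 kg left
truck 2: place 120 kg, 80 kg left
truck 3: place 107 kg, 93 kg left
truck 4: place 102 kg, 98 kg left
truck 1: place 56 kg, 12 kg left
truck 2: place 55 kg, 25 kg left
truck 3: place 54 kg, 39 kg left
truck 4: place 42 kg, 56 kg left
truck 3: place 37 kg, 2 kg left
truck 4: place 34 kg, 22 kg left
truck 5: place 27 kg, 173 kg left
truck 2: place 21 kg, 4 kg left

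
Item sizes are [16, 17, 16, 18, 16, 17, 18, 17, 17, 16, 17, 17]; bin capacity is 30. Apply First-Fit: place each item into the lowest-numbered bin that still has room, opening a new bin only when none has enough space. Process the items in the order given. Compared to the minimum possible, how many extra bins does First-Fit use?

First-Fit: [16] [17] [16] [18] [16] [17] [18] [17] [17] [16] [17] [17] → 12 bins.
12 items exceed 15 (half the capacity), and no two of those can share a bin, so at least 12 bins are needed.
So 12 is already optimal.

0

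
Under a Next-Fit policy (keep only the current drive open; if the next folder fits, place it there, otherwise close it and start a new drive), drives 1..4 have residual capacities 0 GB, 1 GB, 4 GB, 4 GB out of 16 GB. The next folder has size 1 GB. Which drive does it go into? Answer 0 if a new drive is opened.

4

Next-Fit only looks at drive 4, which has 4 GB free.
1 GB fits there.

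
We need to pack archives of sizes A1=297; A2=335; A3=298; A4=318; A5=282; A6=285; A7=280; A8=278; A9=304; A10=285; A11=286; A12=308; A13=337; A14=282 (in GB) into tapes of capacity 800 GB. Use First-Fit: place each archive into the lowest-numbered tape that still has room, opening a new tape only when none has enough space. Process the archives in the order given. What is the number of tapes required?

7 tapes

A1 (297 GB) → tape 1 (remaining 503 GB)
A2 (335 GB) → tape 1 (remaining 168 GB)
A3 (298 GB) → tape 2 (remaining 502 GB)
A4 (318 GB) → tape 2 (remaining 184 GB)
A5 (282 GB) → tape 3 (remaining 518 GB)
A6 (285 GB) → tape 3 (remaining 233 GB)
A7 (280 GB) → tape 4 (remaining 520 GB)
A8 (278 GB) → tape 4 (remaining 242 GB)
A9 (304 GB) → tape 5 (remaining 496 GB)
A10 (285 GB) → tape 5 (remaining 211 GB)
A11 (286 GB) → tape 6 (remaining 514 GB)
A12 (308 GB) → tape 6 (remaining 206 GB)
A13 (337 GB) → tape 7 (remaining 463 GB)
A14 (282 GB) → tape 7 (remaining 181 GB)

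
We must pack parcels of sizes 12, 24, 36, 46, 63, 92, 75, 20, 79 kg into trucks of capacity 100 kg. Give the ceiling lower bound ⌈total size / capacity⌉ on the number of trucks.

Total size = 12 + 24 + 36 + 46 + 63 + 92 + 75 + 20 + 79 = 447 kg.
⌈447 / 100⌉ = 5.

5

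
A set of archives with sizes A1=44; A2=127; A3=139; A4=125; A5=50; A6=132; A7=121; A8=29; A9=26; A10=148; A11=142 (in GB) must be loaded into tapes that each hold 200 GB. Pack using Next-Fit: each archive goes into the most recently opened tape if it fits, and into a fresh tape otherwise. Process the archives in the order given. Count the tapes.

7

tape 1: place A1 (44 GB), 156 GB left
tape 1: place A2 (127 GB), 29 GB left
tape 2: place A3 (139 GB), 61 GB left
tape 3: place A4 (125 GB), 75 GB left
tape 3: place A5 (50 GB), 25 GB left
tape 4: place A6 (132 GB), 68 GB left
tape 5: place A7 (121 GB), 79 GB left
tape 5: place A8 (29 GB), 50 GB left
tape 5: place A9 (26 GB), 24 GB left
tape 6: place A10 (148 GB), 52 GB left
tape 7: place A11 (142 GB), 58 GB left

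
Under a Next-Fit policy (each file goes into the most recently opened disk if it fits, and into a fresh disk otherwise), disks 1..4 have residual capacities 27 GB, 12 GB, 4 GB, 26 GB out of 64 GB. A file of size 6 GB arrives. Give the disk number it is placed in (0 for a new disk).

Next-Fit only looks at disk 4, which has 26 GB free.
6 GB fits there.

4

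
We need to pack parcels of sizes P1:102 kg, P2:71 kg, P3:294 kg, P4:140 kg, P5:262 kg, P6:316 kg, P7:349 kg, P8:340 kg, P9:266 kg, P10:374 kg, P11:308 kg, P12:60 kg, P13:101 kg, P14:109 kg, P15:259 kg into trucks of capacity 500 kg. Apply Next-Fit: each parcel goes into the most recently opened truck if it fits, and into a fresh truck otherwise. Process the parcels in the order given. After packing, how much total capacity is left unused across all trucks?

truck 1: place P1 (102 kg), 398 kg left
truck 1: place P2 (71 kg), 327 kg left
truck 1: place P3 (294 kg), 33 kg left
truck 2: place P4 (140 kg), 360 kg left
truck 2: place P5 (262 kg), 98 kg left
truck 3: place P6 (316 kg), 184 kg left
truck 4: place P7 (349 kg), 151 kg left
truck 5: place P8 (340 kg), 160 kg left
truck 6: place P9 (266 kg), 234 kg left
truck 7: place P10 (374 kg), 126 kg left
truck 8: place P11 (308 kg), 192 kg left
truck 8: place P12 (60 kg), 132 kg left
truck 8: place P13 (101 kg), 31 kg left
truck 9: place P14 (109 kg), 391 kg left
truck 9: place P15 (259 kg), 132 kg left
9 trucks × 500 kg = 4500 kg; used 3351 kg; unused 1149 kg.

1149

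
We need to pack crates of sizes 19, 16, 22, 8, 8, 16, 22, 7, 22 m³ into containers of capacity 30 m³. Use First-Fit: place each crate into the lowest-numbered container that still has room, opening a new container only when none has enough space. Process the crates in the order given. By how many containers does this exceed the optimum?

0

First-Fit: [19,8] [16,8] [22,7] [16] [22] [22] → 6 containers.
6 crates exceed 15 m³ (half the capacity), and no two of those can share a container, so at least 6 containers are needed.
So 6 is already optimal.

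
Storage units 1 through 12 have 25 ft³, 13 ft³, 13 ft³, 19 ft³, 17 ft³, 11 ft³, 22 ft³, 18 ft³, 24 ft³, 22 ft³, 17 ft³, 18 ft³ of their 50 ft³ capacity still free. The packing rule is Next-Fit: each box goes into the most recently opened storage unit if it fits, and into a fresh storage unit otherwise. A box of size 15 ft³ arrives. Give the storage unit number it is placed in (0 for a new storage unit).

12

Next-Fit only looks at storage unit 12, which has 18 ft³ free.
15 ft³ fits there.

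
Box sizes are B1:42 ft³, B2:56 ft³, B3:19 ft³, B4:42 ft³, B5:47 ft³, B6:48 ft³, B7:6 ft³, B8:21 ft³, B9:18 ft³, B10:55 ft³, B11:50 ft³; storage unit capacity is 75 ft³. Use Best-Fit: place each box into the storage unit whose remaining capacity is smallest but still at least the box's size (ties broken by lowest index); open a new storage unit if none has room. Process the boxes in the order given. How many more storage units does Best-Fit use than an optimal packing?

0

Best-Fit: [42] [56,19] [42] [47,18] [48,6,21] [55] [50] → 7 storage units.
7 boxes exceed 37.5 ft³ (half the capacity), and no two of those can share a storage unit, so at least 7 storage units are needed.
So 7 is already optimal.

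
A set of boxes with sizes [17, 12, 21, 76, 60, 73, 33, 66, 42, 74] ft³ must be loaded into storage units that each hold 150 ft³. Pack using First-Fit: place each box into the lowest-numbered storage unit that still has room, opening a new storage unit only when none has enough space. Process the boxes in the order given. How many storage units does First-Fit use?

4

17 ft³ → storage unit 1 (remaining 133 ft³)
12 ft³ → storage unit 1 (remaining 121 ft³)
21 ft³ → storage unit 1 (remaining 100 ft³)
76 ft³ → storage unit 1 (remaining 24 ft³)
60 ft³ → storage unit 2 (remaining 90 ft³)
73 ft³ → storage unit 2 (remaining 17 ft³)
33 ft³ → storage unit 3 (remaining 117 ft³)
66 ft³ → storage unit 3 (remaining 51 ft³)
42 ft³ → storage unit 3 (remaining 9 ft³)
74 ft³ → storage unit 4 (remaining 76 ft³)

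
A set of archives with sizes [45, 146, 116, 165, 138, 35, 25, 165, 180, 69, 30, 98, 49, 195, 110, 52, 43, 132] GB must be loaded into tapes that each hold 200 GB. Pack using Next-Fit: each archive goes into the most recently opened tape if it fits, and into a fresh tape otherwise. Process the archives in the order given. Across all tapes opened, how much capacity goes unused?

407

45 GB → tape 1 (remaining 155 GB)
146 GB → tape 1 (remaining 9 GB)
116 GB → tape 2 (remaining 84 GB)
165 GB → tape 3 (remaining 35 GB)
138 GB → tape 4 (remaining 62 GB)
35 GB → tape 4 (remaining 27 GB)
25 GB → tape 4 (remaining 2 GB)
165 GB → tape 5 (remaining 35 GB)
180 GB → tape 6 (remaining 20 GB)
69 GB → tape 7 (remaining 131 GB)
30 GB → tape 7 (remaining 101 GB)
98 GB → tape 7 (remaining 3 GB)
49 GB → tape 8 (remaining 151 GB)
195 GB → tape 9 (remaining 5 GB)
110 GB → tape 10 (remaining 90 GB)
52 GB → tape 10 (remaining 38 GB)
43 GB → tape 11 (remaining 157 GB)
132 GB → tape 11 (remaining 25 GB)
11 tapes × 200 GB = 2200 GB; used 1793 GB; unused 407 GB.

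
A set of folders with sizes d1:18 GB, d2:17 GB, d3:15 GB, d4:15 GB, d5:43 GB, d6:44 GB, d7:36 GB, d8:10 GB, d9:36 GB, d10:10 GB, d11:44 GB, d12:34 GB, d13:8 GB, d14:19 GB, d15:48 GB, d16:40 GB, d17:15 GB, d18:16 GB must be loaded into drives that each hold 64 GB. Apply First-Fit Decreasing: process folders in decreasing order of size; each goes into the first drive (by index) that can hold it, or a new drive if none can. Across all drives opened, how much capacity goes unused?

44

Sorted descending: 48, 44, 44, 43, 40, 36, 36, 34, 19, 18, 17, 16, 15, 15, 15, 10, 10, 8.
Put 48 GB in drive 1; 16 GB remain.
Put 44 GB in drive 2; 20 GB remain.
Put 44 GB in drive 3; 20 GB remain.
Put 43 GB in drive 4; 21 GB remain.
Put 40 GB in drive 5; 24 GB remain.
Put 36 GB in drive 6; 28 GB remain.
Put 36 GB in drive 7; 28 GB remain.
Put 34 GB in drive 8; 30 GB remain.
Put 19 GB in drive 2; 1 GB remain.
Put 18 GB in drive 3; 2 GB remain.
Put 17 GB in drive 4; 4 GB remain.
Put 16 GB in drive 1; 0 GB remain.
Put 15 GB in drive 5; 9 GB remain.
Put 15 GB in drive 6; 13 GB remain.
Put 15 GB in drive 7; 13 GB remain.
Put 10 GB in drive 6; 3 GB remain.
Put 10 GB in drive 7; 3 GB remain.
Put 8 GB in drive 5; 1 GB remain.
8 drives × 64 GB = 512 GB; used 468 GB; unused 44 GB.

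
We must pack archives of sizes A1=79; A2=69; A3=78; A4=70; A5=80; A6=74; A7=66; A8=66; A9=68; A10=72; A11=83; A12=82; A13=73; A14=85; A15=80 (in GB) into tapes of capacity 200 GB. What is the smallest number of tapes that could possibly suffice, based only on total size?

Total size = 79 + 69 + 78 + 70 + 80 + 74 + 66 + 66 + 68 + 72 + 83 + 82 + 73 + 85 + 80 = 1125 GB.
⌈1125 / 200⌉ = 6.

6 tapes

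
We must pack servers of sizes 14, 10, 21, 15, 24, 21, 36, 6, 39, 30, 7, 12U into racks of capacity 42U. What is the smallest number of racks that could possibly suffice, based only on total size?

Total size = 14 + 10 + 21 + 15 + 24 + 21 + 36 + 6 + 39 + 30 + 7 + 12 = 235U.
⌈235 / 42⌉ = 6.

6 racks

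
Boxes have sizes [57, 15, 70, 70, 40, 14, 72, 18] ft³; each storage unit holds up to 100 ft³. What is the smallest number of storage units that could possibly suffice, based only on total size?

4

Total size = 57 + 15 + 70 + 70 + 40 + 14 + 72 + 18 = 356 ft³.
⌈356 / 100⌉ = 4.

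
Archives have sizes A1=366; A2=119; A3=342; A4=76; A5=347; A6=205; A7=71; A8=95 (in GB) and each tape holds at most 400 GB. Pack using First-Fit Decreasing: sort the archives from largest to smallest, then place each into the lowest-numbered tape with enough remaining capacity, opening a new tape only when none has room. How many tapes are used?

5

Sorted descending: 366, 347, 342, 205, 119, 95, 76, 71.
tape 1: place 366 GB, 34 GB left
tape 2: place 347 GB, 53 GB left
tape 3: place 342 GB, 58 GB left
tape 4: place 205 GB, 195 GB left
tape 4: place 119 GB, 76 GB left
tape 5: place 95 GB, 305 GB left
tape 4: place 76 GB, 0 GB left
tape 5: place 71 GB, 234 GB left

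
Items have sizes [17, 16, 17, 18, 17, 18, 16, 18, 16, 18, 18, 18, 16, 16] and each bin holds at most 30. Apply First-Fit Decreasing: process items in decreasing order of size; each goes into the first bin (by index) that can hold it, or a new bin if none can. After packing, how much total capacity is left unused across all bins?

181

Sorted descending: 18, 18, 18, 18, 18, 18, 17, 17, 17, 16, 16, 16, 16, 16.
Put 18 in bin 1; 12 remain.
Put 18 in bin 2; 12 remain.
Put 18 in bin 3; 12 remain.
Put 18 in bin 4; 12 remain.
Put 18 in bin 5; 12 remain.
Put 18 in bin 6; 12 remain.
Put 17 in bin 7; 13 remain.
Put 17 in bin 8; 13 remain.
Put 17 in bin 9; 13 remain.
Put 16 in bin 10; 14 remain.
Put 16 in bin 11; 14 remain.
Put 16 in bin 12; 14 remain.
Put 16 in bin 13; 14 remain.
Put 16 in bin 14; 14 remain.
14 bins × 30 = 420; used 239; unused 181.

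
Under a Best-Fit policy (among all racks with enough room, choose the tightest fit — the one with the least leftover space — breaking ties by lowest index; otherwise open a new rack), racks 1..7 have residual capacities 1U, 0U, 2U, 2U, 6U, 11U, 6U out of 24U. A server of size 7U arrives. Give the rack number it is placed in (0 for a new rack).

6

Racks with room: rack 6 (11U).
Tightest fit is rack 6 with 11U free.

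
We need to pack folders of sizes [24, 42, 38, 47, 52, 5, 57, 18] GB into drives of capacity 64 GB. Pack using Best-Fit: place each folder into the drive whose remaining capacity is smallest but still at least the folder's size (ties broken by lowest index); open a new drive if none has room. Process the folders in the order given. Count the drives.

5

Put 24 GB in drive 1; 40 GB remain.
Put 42 GB in drive 2; 22 GB remain.
Put 38 GB in drive 1; 2 GB remain.
Put 47 GB in drive 3; 17 GB remain.
Put 52 GB in drive 4; 12 GB remain.
Put 5 GB in drive 4; 7 GB remain.
Put 57 GB in drive 5; 7 GB remain.
Put 18 GB in drive 2; 4 GB remain.
Final drives: [24,38] [42,18] [47] [52,5] [57].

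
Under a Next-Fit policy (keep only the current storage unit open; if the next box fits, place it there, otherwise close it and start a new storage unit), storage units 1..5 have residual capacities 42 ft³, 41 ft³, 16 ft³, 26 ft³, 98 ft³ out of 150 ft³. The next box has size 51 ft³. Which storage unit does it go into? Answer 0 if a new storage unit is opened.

Next-Fit only looks at storage unit 5, which has 98 ft³ free.
51 ft³ fits there.

5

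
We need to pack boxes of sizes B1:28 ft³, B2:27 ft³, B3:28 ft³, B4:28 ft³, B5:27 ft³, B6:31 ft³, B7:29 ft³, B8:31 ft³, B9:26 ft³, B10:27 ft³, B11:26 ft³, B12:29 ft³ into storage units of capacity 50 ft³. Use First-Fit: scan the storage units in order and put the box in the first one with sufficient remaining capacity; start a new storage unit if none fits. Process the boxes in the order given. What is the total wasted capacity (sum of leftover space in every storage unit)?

263

Put B1 (28 ft³) in storage unit 1; 22 ft³ remain.
Put B2 (27 ft³) in storage unit 2; 23 ft³ remain.
Put B3 (28 ft³) in storage unit 3; 22 ft³ remain.
Put B4 (28 ft³) in storage unit 4; 22 ft³ remain.
Put B5 (27 ft³) in storage unit 5; 23 ft³ remain.
Put B6 (31 ft³) in storage unit 6; 19 ft³ remain.
Put B7 (29 ft³) in storage unit 7; 21 ft³ remain.
Put B8 (31 ft³) in storage unit 8; 19 ft³ remain.
Put B9 (26 ft³) in storage unit 9; 24 ft³ remain.
Put B10 (27 ft³) in storage unit 10; 23 ft³ remain.
Put B11 (26 ft³) in storage unit 11; 24 ft³ remain.
Put B12 (29 ft³) in storage unit 12; 21 ft³ remain.
12 storage units × 50 ft³ = 600 ft³; used 337 ft³; unused 263 ft³.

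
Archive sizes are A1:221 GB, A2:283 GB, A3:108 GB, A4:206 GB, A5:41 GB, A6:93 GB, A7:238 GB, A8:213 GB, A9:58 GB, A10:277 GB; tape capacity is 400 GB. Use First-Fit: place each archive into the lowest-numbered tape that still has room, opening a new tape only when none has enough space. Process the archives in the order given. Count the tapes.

A1 (221 GB) → tape 1 (remaining 179 GB)
A2 (283 GB) → tape 2 (remaining 117 GB)
A3 (108 GB) → tape 1 (remaining 71 GB)
A4 (206 GB) → tape 3 (remaining 194 GB)
A5 (41 GB) → tape 1 (remaining 30 GB)
A6 (93 GB) → tape 2 (remaining 24 GB)
A7 (238 GB) → tape 4 (remaining 162 GB)
A8 (213 GB) → tape 5 (remaining 187 GB)
A9 (58 GB) → tape 3 (remaining 136 GB)
A10 (277 GB) → tape 6 (remaining 123 GB)
Final tapes: [221,108,41] [283,93] [206,58] [238] [213] [277].

6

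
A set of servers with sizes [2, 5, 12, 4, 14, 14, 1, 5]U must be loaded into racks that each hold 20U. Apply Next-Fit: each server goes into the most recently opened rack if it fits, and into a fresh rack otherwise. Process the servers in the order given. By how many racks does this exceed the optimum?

0

Next-Fit: [2,5,12] [4,14] [14,1,5] → 3 racks.
Total size 57U; any packing needs at least ⌈57/20⌉ = 3 racks.
So 3 is already optimal.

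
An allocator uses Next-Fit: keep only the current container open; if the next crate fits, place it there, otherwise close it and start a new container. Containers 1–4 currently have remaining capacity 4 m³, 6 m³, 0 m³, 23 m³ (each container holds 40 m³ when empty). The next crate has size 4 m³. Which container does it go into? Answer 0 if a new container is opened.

Next-Fit only looks at container 4, which has 23 m³ free.
4 m³ fits there.

4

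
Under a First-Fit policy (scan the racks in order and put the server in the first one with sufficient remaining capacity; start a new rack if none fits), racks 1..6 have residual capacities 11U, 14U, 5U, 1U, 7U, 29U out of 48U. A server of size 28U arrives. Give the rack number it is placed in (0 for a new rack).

Racks with room: rack 6 (29U).
The first with room is rack 6.

6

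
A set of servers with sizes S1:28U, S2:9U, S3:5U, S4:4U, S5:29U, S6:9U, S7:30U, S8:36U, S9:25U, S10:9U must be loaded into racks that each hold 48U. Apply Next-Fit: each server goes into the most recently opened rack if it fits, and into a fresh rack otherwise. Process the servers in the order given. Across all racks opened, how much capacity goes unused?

S1 (28U) → rack 1 (remaining 20U)
S2 (9U) → rack 1 (remaining 11U)
S3 (5U) → rack 1 (remaining 6U)
S4 (4U) → rack 1 (remaining 2U)
S5 (29U) → rack 2 (remaining 19U)
S6 (9U) → rack 2 (remaining 10U)
S7 (30U) → rack 3 (remaining 18U)
S8 (36U) → rack 4 (remaining 12U)
S9 (25U) → rack 5 (remaining 23U)
S10 (9U) → rack 5 (remaining 14U)
5 racks × 48U = 240U; used 184U; unused 56U.

56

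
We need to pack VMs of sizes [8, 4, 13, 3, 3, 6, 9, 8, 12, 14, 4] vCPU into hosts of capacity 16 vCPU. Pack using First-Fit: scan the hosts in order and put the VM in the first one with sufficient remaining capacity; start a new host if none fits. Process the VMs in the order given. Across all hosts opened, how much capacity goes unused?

12

host 1: place 8 vCPU, 8 vCPU left
host 1: place 4 vCPU, 4 vCPU left
host 2: place 13 vCPU, 3 vCPU left
host 1: place 3 vCPU, 1 vCPU left
host 2: place 3 vCPU, 0 vCPU left
host 3: place 6 vCPU, 10 vCPU left
host 3: place 9 vCPU, 1 vCPU left
host 4: place 8 vCPU, 8 vCPU left
host 5: place 12 vCPU, 4 vCPU left
host 6: place 14 vCPU, 2 vCPU left
host 4: place 4 vCPU, 4 vCPU left
6 hosts × 16 vCPU = 96 vCPU; used 84 vCPU; unused 12 vCPU.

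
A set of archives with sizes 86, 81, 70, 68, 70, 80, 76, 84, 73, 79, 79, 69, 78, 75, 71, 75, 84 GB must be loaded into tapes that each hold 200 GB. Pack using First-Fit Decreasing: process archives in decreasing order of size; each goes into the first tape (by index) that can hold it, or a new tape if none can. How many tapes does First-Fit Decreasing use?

9

Sorted descending: 86, 84, 84, 81, 80, 79, 79, 78, 76, 75, 75, 73, 71, 70, 70, 69, 68.
tape 1: place 86 GB, 114 GB left
tape 1: place 84 GB, 30 GB left
tape 2: place 84 GB, 116 GB left
tape 2: place 81 GB, 35 GB left
tape 3: place 80 GB, 120 GB left
tape 3: place 79 GB, 41 GB left
tape 4: place 79 GB, 121 GB left
tape 4: place 78 GB, 43 GB left
tape 5: place 76 GB, 124 GB left
tape 5: place 75 GB, 49 GB left
tape 6: place 75 GB, 125 GB left
tape 6: place 73 GB, 52 GB left
tape 7: place 71 GB, 129 GB left
tape 7: place 70 GB, 59 GB left
tape 8: place 70 GB, 130 GB left
tape 8: place 69 GB, 61 GB left
tape 9: place 68 GB, 132 GB left
Final tapes: [86,84] [84,81] [80,79] [79,78] [76,75] [75,73] [71,70] [70,69] [68].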